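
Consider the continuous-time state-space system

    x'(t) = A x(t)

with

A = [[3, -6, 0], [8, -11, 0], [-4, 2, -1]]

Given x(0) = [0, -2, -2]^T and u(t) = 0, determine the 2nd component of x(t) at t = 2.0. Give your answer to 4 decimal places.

0.0145

det(sI - A) = s^3 - (tr A)s^2 + (M11 + M22 + M33)s - det A, where Mii is the 2×2 principal minor of A obtained by deleting row i and column i.
tr A = 3 + (-11) + (-1) = -9; M11 = (-11)·(-1) - 0·2 = 11 - 0 = 11; M22 = 3·(-1) - 0·(-4) = -3 - 0 = -3; M33 = 3·(-11) - (-6)·8 = -33 - (-48) = 15; sum of minors = 23.
det A = 3·((-11)·(-1) - 0·2) - (-6)·(8·(-1) - 0·(-4)) + 0·(8·2 - (-11)·(-4)) = 3·11 - (-6)·(-8) + 0·(-28) = -15.
So p(s) = det(sI - A) = s^3 + 9s^2 + 23s + 15.
Rational-root test: any integer root divides 15. Testing small divisors, s = -1 works: p(-1) = -1 + 9 + (-23) + 15 = 0, so (s + 1) is a factor.
Dividing, p(s) = (s + 1)(s^2 + 8s + 15).
Factor s^2 + 8s + 15: two numbers with sum -8 and product 15 are -3 and -5, so s^2 + 8s + 15 = (s + 3)(s + 5).
Hence p(s) = (s + 1) (s + 3) (s + 5), with roots -5, -3, -1.
The eigenvalues -5, -3, -1 are distinct and real, so A is diagonalisable and x(t) = e^{At} x(0) = V diag(e^{λ_i t}) V^{-1} x(0), where the columns of V are the eigenvectors.
λ = -5: A - (-5)I = [[8, -6, 0], [8, -6, 0], [-4, 2, 4]]. v must be orthogonal to every row; (row 1) × (row 3) = [-24, -32, -8], so take v_1 = [3, 4, 1]^T.
λ = -3: A - (-3)I = [[6, -6, 0], [8, -8, 0], [-4, 2, 2]]. v must be orthogonal to every row; (row 1) × (row 3) = [-12, -12, -12], so take v_2 = [1, 1, 1]^T.
λ = -1: A - (-1)I = [[4, -6, 0], [8, -10, 0], [-4, 2, 0]]. v must be orthogonal to every row; (row 1) × (row 2) = [0, 0, 8], so take v_3 = [0, 0, 1]^T.
V = [v_1 v_2 v_3] = [[3, 1, 0], [4, 1, 0], [1, 1, 1]] has det V = -1, so V^{-1} = adj(V)/det V = [[-1, 1, 0], [4, -3, 0], [-3, 2, 1]].
Modal coordinates z(0) = V^{-1} x(0): (-1)·0 + 1·(-2) + 0·(-2) = -2; 4·0 + (-3)·(-2) + 0·(-2) = 6; (-3)·0 + 2·(-2) + 1·(-2) = -6; so z(0) = [-2, 6, -6]^T.
x_2(t) = Σ_i (v_i)_2 · z_i(0) · e^{λ_i t} (row 2 of V times the modal terms).
x_2(2.0) = 4·(-2)·e^{-5·2.0} + 1·6·e^{-3·2.0} + 0·(-6)·e^{-1·2.0} = (-8)·0.000045 + 6·0.002479 + 0·0.135335 = 0.0145.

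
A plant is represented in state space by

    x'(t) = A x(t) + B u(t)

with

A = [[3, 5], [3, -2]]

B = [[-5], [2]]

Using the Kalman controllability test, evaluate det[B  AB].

AB = [[-5], [-19]]
Controllability matrix C = [B  AB] = [[-5, -5], [2, -19]]
det(C) = (-5)·(-19) - (-5)·2 = 95 - (-10) = 105
Since det(C) ≠ 0, rank(C) = 2 and the system is completely controllable.

105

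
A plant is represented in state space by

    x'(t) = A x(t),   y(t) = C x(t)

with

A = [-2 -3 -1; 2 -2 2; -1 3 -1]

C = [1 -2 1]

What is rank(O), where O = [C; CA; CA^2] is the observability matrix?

CA = [[-7, 4, -6]]
CA^2 = [[28, -5, 21]]
Observability matrix O = [C; CA; CA^2] = [[1, -2, 1], [-7, 4, -6], [28, -5, 21]]
det(O) = 1·(4·21 - (-6)·(-5)) - (-2)·((-7)·21 - (-6)·28) + 1·((-7)·(-5) - 4·28) = 1·54 - (-2)·21 + 1·(-77) = 19 ≠ 0, so rank(O) = 3.
rank(O) = 3 = n, so the pair (A, C) is completely observable.

3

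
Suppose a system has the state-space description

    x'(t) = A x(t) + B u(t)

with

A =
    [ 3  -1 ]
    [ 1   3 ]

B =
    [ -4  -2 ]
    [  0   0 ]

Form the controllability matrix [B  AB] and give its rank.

2

AB = [[-12, -6], [-4, -2]]
Controllability matrix C = [B  AB] = [[-4, -2, -12, -6], [0, 0, -4, -2]]
Take the 2×2 submatrix of C formed by columns 1, 3: [[-4, -12], [0, -4]]. Its determinant is (-4)·(-4) - (-12)·0 = 16 - 0 = 16 ≠ 0.
So rank(C) ≥ 2; since C has 2 rows, rank(C) = 2.
rank(C) = 2 = n, so the pair (A, B) is completely controllable.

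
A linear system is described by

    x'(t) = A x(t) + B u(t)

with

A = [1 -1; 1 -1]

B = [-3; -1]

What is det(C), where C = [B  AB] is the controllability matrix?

4

AB = [[-2], [-2]]
Controllability matrix C = [B  AB] = [[-3, -2], [-1, -2]]
det(C) = (-3)·(-2) - (-2)·(-1) = 6 - 2 = 4
Since det(C) ≠ 0, rank(C) = 2 and the system is completely controllable.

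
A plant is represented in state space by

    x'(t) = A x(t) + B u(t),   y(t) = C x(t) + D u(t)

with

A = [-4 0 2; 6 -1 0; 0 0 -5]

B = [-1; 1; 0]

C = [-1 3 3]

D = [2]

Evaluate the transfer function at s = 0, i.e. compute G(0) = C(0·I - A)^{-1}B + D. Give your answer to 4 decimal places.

0.7500

G(0) = C(-A)^{-1}B + D = -C A^{-1} B + D.
det A = -20, so A^{-1} = (1/-20)·adj(A) = [[-1/4, 0, -1/10], [-3/2, -1, -3/5], [0, 0, -1/5]]
A^{-1} B = [1/4, 1/2, 0]^T
C A^{-1} B = 5/4
G(0) = D - C A^{-1} B = 2 - (5/4) = 3/4 ≈ 0.7500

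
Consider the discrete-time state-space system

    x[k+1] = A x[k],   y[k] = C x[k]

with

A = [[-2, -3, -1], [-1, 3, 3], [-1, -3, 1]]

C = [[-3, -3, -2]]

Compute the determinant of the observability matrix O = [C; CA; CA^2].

CA = [[11, 6, -8]]
CA^2 = [[-20, 9, -1]]
Observability matrix O = [C; CA; CA^2] = [[-3, -3, -2], [11, 6, -8], [-20, 9, -1]]
Expanding along the first row, det(O) = (-3)·(6·(-1) - (-8)·9) - (-3)·(11·(-1) - (-8)·(-20)) + (-2)·(11·9 - 6·(-20)) = (-3)·66 - (-3)·(-171) + (-2)·219 = -1149
Since det(O) ≠ 0, rank(O) = 3 and the system is completely observable.

-1149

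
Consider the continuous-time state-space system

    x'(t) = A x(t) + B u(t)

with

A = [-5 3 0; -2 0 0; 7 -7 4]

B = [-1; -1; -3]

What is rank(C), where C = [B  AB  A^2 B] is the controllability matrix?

AB = [[2], [2], [-12]]
A^2B = [[-4], [-4], [-48]]
Controllability matrix C = [B  AB  A^2B] = [[-1, 2, -4], [-1, 2, -4], [-3, -12, -48]]
The rows r1, r2, r3 of C are linearly dependent: -r1 + r2 = 0 (check each entry), so rank(C) ≤ 2.
The 2×2 minor from rows 1, 3, columns 1, 2 is (-1)·(-12) - 2·(-3) = 12 - (-6) = 18 ≠ 0, so rank(C) = 2.
rank(C) = 2 < n = 3, so the pair (A, B) is not completely controllable.

2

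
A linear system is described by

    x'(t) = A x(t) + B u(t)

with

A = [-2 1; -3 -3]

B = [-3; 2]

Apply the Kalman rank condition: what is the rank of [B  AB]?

AB = [[8], [3]]
Controllability matrix C = [B  AB] = [[-3, 8], [2, 3]]
det(C) = (-3)·3 - 8·2 = -9 - 16 = -25 ≠ 0, so rank(C) = 2.
rank(C) = 2 = n, so the pair (A, B) is completely controllable.

2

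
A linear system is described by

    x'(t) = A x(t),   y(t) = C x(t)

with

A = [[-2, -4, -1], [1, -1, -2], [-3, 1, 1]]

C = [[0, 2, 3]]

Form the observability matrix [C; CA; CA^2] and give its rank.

3

CA = [[-7, 1, -1]]
CA^2 = [[18, 26, 4]]
Observability matrix O = [C; CA; CA^2] = [[0, 2, 3], [-7, 1, -1], [18, 26, 4]]
det(O) = 0·(1·4 - (-1)·26) - 2·((-7)·4 - (-1)·18) + 3·((-7)·26 - 1·18) = 0·30 - 2·(-10) + 3·(-200) = -580 ≠ 0, so rank(O) = 3.
rank(O) = 3 = n, so the pair (A, C) is completely observable.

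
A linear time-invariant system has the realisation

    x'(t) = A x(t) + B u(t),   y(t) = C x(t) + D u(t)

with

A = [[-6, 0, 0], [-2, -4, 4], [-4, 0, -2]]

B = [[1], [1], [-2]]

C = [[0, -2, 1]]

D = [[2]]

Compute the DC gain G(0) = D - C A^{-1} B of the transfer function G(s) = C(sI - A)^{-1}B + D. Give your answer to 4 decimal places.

G(0) = C(-A)^{-1}B + D = -C A^{-1} B + D.
det A = -48, so A^{-1} = (1/-48)·adj(A) = [[-1/6, 0, 0], [5/12, -1/4, -1/2], [1/3, 0, -1/2]]
A^{-1} B = [-1/6, 7/6, 4/3]^T
C A^{-1} B = -1
G(0) = D - C A^{-1} B = 2 - (-1) = 3

3.0000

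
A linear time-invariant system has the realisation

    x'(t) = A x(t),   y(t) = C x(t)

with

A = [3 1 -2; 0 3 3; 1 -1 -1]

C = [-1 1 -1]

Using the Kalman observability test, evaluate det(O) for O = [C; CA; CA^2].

CA = [[-4, 3, 6]]
CA^2 = [[-6, -1, 11]]
Observability matrix O = [C; CA; CA^2] = [[-1, 1, -1], [-4, 3, 6], [-6, -1, 11]]
Expanding along the first row, det(O) = (-1)·(3·11 - 6·(-1)) - 1·((-4)·11 - 6·(-6)) + (-1)·((-4)·(-1) - 3·(-6)) = (-1)·39 - 1·(-8) + (-1)·22 = -53
Since det(O) ≠ 0, rank(O) = 3 and the system is completely observable.

-53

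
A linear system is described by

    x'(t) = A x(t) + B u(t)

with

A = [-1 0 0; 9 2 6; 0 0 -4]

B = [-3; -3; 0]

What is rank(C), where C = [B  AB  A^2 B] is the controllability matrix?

AB = [[3], [-33], [0]]
A^2B = [[-3], [-39], [0]]
Controllability matrix C = [B  AB  A^2B] = [[-3, 3, -3], [-3, -33, -39], [0, 0, 0]]
Row 3 of C is identically zero, so rank(C) ≤ 2.
The 2×2 minor from rows 1, 2, columns 1, 2 is (-3)·(-33) - 3·(-3) = 99 - (-9) = 108 ≠ 0, so rank(C) = 2.
rank(C) = 2 < n = 3, so the pair (A, B) is not completely controllable.

2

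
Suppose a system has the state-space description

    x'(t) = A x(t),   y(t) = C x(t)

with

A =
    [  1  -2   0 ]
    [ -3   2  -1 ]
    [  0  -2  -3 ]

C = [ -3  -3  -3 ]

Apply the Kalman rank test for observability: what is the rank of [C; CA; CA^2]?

3

CA = [[6, 6, 12]]
CA^2 = [[-12, -24, -42]]
Observability matrix O = [C; CA; CA^2] = [[-3, -3, -3], [6, 6, 12], [-12, -24, -42]]
det(O) = (-3)·(6·(-42) - 12·(-24)) - (-3)·(6·(-42) - 12·(-12)) + (-3)·(6·(-24) - 6·(-12)) = (-3)·36 - (-3)·(-108) + (-3)·(-72) = -216 ≠ 0, so rank(O) = 3.
rank(O) = 3 = n, so the pair (A, C) is completely observable.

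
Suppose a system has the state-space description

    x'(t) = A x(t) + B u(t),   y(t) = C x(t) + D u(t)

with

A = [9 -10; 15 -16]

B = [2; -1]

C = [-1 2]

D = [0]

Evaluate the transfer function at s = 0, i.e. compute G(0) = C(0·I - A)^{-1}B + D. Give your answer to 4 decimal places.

G(0) = C(-A)^{-1}B + D = -C A^{-1} B + D.
det A = 6, so A^{-1} = (1/6)·adj(A) = [[-8/3, 5/3], [-5/2, 3/2]]
A^{-1} B = [-7, -13/2]^T
C A^{-1} B = -6
G(0) = D - C A^{-1} B = 0 - (-6) = 6

6.0000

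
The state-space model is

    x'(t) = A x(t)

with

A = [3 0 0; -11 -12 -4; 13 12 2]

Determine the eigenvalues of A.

-6, -4, 3

det(sI - A) = s^3 - (tr A)s^2 + (M11 + M22 + M33)s - det A, where Mii is the 2×2 principal minor of A obtained by deleting row i and column i.
tr A = 3 + (-12) + 2 = -7; M11 = (-12)·2 - (-4)·12 = -24 - (-48) = 24; M22 = 3·2 - 0·13 = 6 - 0 = 6; M33 = 3·(-12) - 0·(-11) = -36 - 0 = -36; sum of minors = -6.
det A = 3·((-12)·2 - (-4)·12) - 0·((-11)·2 - (-4)·13) + 0·((-11)·12 - (-12)·13) = 3·24 - 0·30 + 0·24 = 72.
So p(s) = det(sI - A) = s^3 + 7s^2 - 6s - 72.
Rational-root test: any integer root divides -72. Testing small divisors, s = 3 works: p(3) = 27 + 63 + (-18) + (-72) = 0, so (s - 3) is a factor.
Dividing, p(s) = (s - 3)(s^2 + 10s + 24).
Factor s^2 + 10s + 24: two numbers with sum -10 and product 24 are -4 and -6, so s^2 + 10s + 24 = (s + 4)(s + 6).
Hence p(s) = (s - 3) (s + 4) (s + 6), with roots -6, -4, 3.
At least one eigenvalue has non-negative real part, so the system is not asymptotically stable.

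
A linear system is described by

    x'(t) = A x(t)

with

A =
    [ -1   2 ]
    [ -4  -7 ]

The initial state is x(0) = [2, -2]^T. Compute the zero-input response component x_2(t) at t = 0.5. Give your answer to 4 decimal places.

det(sI - A) = s^2 - (tr A)s + det A, with tr A = (-1) + (-7) = -8 and det A = (-1)·(-7) - 2·(-4) = 7 - (-8) = 15.
So p(s) = det(sI - A) = s^2 + 8s + 15.
Factor s^2 + 8s + 15: two numbers with sum -8 and product 15 are -3 and -5, so s^2 + 8s + 15 = (s + 3)(s + 5).
Hence p(s) = (s + 3) (s + 5), with roots -5, -3.
The eigenvalues -5, -3 are distinct and real, so A is diagonalisable and x(t) = e^{At} x(0) = V diag(e^{λ_i t}) V^{-1} x(0), where the columns of V are the eigenvectors.
λ = -5: A - (-5)I = [[4, 2], [-4, -2]]. Row 1 gives 4·v1 + 2·v2 = 0, so take v_1 = [1, -2]^T.
λ = -3: A - (-3)I = [[2, 2], [-4, -4]]. Row 1 gives 2·v1 + 2·v2 = 0, so take v_2 = [1, -1]^T.
V = [v_1 v_2] = [[1, 1], [-2, -1]] has det V = 1, so V^{-1} = adj(V)/det V = [[-1, -1], [2, 1]].
Modal coordinates z(0) = V^{-1} x(0): (-1)·2 + (-1)·(-2) = 0; 2·2 + 1·(-2) = 2; so z(0) = [0, 2]^T.
x_2(t) = Σ_i (v_i)_2 · z_i(0) · e^{λ_i t} (row 2 of V times the modal terms).
x_2(0.5) = (-2)·0·e^{-5·0.5} + (-1)·2·e^{-3·0.5} = 0·0.082085 + (-2)·0.223130 = -0.4463.

-0.4463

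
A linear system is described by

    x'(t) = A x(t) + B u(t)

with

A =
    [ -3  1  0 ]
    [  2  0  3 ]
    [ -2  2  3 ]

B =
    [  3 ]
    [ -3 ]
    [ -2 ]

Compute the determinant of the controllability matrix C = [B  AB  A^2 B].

AB = [[-12], [0], [-18]]
A^2B = [[36], [-78], [-30]]
Controllability matrix C = [B  AB  A^2B] = [[3, -12, 36], [-3, 0, -78], [-2, -18, -30]]
Expanding along the first row, det(C) = 3·(0·(-30) - (-78)·(-18)) - (-12)·((-3)·(-30) - (-78)·(-2)) + 36·((-3)·(-18) - 0·(-2)) = 3·(-1404) - (-12)·(-66) + 36·54 = -3060
Since det(C) ≠ 0, rank(C) = 3 and the system is completely controllable.

-3060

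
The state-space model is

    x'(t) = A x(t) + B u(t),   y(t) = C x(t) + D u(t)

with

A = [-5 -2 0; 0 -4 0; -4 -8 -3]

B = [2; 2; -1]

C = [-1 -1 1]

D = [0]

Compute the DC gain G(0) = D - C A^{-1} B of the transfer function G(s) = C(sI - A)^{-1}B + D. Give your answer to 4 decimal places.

-2.6333

G(0) = C(-A)^{-1}B + D = -C A^{-1} B + D.
det A = -60, so A^{-1} = (1/-60)·adj(A) = [[-1/5, 1/10, 0], [0, -1/4, 0], [4/15, 8/15, -1/3]]
A^{-1} B = [-1/5, -1/2, 29/15]^T
C A^{-1} B = 79/30
G(0) = D - C A^{-1} B = 0 - (79/30) = -79/30 ≈ -2.6333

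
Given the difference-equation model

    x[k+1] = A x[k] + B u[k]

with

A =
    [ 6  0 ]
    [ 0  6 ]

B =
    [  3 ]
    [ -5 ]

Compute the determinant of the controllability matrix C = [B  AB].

AB = [[18], [-30]]
Controllability matrix C = [B  AB] = [[3, 18], [-5, -30]]
det(C) = 3·(-30) - 18·(-5) = -90 - (-90) = 0
Since det(C) = 0, rank(C) < 2 and the system is not completely controllable.

0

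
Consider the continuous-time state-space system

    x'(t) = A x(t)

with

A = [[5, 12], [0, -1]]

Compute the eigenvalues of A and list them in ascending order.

det(sI - A) = s^2 - (tr A)s + det A, with tr A = 5 + (-1) = 4 and det A = 5·(-1) - 12·0 = -5 - 0 = -5.
So p(s) = det(sI - A) = s^2 - 4s - 5.
Factor s^2 - 4s - 5: two numbers with sum 4 and product -5 are 5 and -1, so s^2 - 4s - 5 = (s - 5)(s + 1).
Hence p(s) = (s - 5) (s + 1), with roots -1, 5.
At least one eigenvalue has non-negative real part, so the system is not asymptotically stable.

-1, 5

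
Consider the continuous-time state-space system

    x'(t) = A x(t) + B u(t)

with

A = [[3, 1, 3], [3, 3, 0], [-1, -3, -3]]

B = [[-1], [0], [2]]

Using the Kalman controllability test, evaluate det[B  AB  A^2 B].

AB = [[3], [-3], [-5]]
A^2B = [[-9], [0], [21]]
Controllability matrix C = [B  AB  A^2B] = [[-1, 3, -9], [0, -3, 0], [2, -5, 21]]
Expanding along the first row, det(C) = (-1)·((-3)·21 - 0·(-5)) - 3·(0·21 - 0·2) + (-9)·(0·(-5) - (-3)·2) = (-1)·(-63) - 3·0 + (-9)·6 = 9
Since det(C) ≠ 0, rank(C) = 3 and the system is completely controllable.

9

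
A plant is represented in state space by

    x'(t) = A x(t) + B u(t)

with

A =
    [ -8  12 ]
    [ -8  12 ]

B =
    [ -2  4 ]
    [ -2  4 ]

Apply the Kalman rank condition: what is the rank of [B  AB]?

AB = [[-8, 16], [-8, 16]]
Controllability matrix C = [B  AB] = [[-2, 4, -8, 16], [-2, 4, -8, 16]]
Every column of C is a scalar multiple of column 1 = [-2, -2] (multipliers 1, -2, 4, -8), so the columns span a one-dimensional space.
C ≠ 0, hence rank(C) = 1.
rank(C) = 1 < n = 2, so the pair (A, B) is not completely controllable.

1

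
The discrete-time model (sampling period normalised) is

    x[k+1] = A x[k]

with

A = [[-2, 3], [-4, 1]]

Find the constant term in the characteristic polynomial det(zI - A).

For a 2×2 matrix, det(zI - A) = z^2 - (tr A)z + det A.
tr A = -1, det A = 10.
So p(z) = z^2 + z + 10.
The constant term is 10.

10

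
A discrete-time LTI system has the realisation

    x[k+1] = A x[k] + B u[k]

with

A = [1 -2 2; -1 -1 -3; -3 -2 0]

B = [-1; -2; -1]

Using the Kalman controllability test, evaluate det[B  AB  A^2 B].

AB = [[1], [6], [7]]
A^2B = [[3], [-28], [-15]]
Controllability matrix C = [B  AB  A^2B] = [[-1, 1, 3], [-2, 6, -28], [-1, 7, -15]]
Expanding along the first row, det(C) = (-1)·(6·(-15) - (-28)·7) - 1·((-2)·(-15) - (-28)·(-1)) + 3·((-2)·7 - 6·(-1)) = (-1)·106 - 1·2 + 3·(-8) = -132
Since det(C) ≠ 0, rank(C) = 3 and the system is completely controllable.

-132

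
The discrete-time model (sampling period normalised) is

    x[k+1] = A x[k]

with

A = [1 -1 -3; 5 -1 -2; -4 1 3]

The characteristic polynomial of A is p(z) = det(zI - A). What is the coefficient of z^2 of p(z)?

-3

Expand det(zI - A) for the 3×3 matrix.
p(z) = z^3 - 3z^2 - 6z - 3.
(Check: constant term = det(-A) = (-1)^3 det A = -3; coefficient of z^2 = -tr A = -3.)
The coefficient of z^2 is -3.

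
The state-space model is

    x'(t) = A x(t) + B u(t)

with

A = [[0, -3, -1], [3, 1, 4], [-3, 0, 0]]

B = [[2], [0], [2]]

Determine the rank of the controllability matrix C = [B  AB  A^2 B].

AB = [[-2], [14], [-6]]
A^2B = [[-36], [-16], [6]]
Controllability matrix C = [B  AB  A^2B] = [[2, -2, -36], [0, 14, -16], [2, -6, 6]]
det(C) = 2·(14·6 - (-16)·(-6)) - (-2)·(0·6 - (-16)·2) + (-36)·(0·(-6) - 14·2) = 2·(-12) - (-2)·32 + (-36)·(-28) = 1048 ≠ 0, so rank(C) = 3.
rank(C) = 3 = n, so the pair (A, B) is completely controllable.

3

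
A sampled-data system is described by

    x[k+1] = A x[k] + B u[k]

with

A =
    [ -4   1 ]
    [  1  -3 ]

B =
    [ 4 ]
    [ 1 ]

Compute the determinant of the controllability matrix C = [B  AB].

19

AB = [[-15], [1]]
Controllability matrix C = [B  AB] = [[4, -15], [1, 1]]
det(C) = 4·1 - (-15)·1 = 4 - (-15) = 19
Since det(C) ≠ 0, rank(C) = 2 and the system is completely controllable.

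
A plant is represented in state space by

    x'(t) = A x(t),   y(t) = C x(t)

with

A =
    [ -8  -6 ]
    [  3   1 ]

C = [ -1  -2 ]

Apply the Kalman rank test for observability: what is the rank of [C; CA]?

CA = [[2, 4]]
Observability matrix O = [C; CA] = [[-1, -2], [2, 4]]
Every row of O is a scalar multiple of row 1 = [-1, -2] (multipliers 1, -2), so the rows span a one-dimensional space.
O ≠ 0, hence rank(O) = 1.
rank(O) = 1 < n = 2, so the pair (A, C) is not completely observable.

1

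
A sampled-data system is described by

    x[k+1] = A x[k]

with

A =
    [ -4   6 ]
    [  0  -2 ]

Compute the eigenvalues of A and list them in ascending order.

det(zI - A) = z^2 - (tr A)z + det A, with tr A = (-4) + (-2) = -6 and det A = (-4)·(-2) - 6·0 = 8 - 0 = 8.
So p(z) = det(zI - A) = z^2 + 6z + 8.
Factor z^2 + 6z + 8: two numbers with sum -6 and product 8 are -2 and -4, so z^2 + 6z + 8 = (z + 2)(z + 4).
Hence p(z) = (z + 2) (z + 4), with roots -4, -2.

-4, -2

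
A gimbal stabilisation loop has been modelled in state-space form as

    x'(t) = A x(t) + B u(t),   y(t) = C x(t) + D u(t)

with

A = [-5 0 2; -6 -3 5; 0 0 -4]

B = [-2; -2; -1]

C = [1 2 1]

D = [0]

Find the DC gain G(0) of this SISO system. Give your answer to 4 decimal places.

-0.9167

G(0) = C(-A)^{-1}B + D = -C A^{-1} B + D.
det A = -60, so A^{-1} = (1/-60)·adj(A) = [[-1/5, 0, -1/10], [2/5, -1/3, -13/60], [0, 0, -1/4]]
A^{-1} B = [1/2, 1/12, 1/4]^T
C A^{-1} B = 11/12
G(0) = D - C A^{-1} B = 0 - (11/12) = -11/12 ≈ -0.9167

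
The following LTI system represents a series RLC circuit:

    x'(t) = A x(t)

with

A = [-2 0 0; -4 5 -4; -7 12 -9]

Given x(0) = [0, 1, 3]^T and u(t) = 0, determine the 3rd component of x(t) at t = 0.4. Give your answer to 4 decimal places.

-0.2038

det(sI - A) = s^3 - (tr A)s^2 + (M11 + M22 + M33)s - det A, where Mii is the 2×2 principal minor of A obtained by deleting row i and column i.
tr A = (-2) + 5 + (-9) = -6; M11 = 5·(-9) - (-4)·12 = -45 - (-48) = 3; M22 = (-2)·(-9) - 0·(-7) = 18 - 0 = 18; M33 = (-2)·5 - 0·(-4) = -10 - 0 = -10; sum of minors = 11.
det A = (-2)·(5·(-9) - (-4)·12) - 0·((-4)·(-9) - (-4)·(-7)) + 0·((-4)·12 - 5·(-7)) = (-2)·3 - 0·8 + 0·(-13) = -6.
So p(s) = det(sI - A) = s^3 + 6s^2 + 11s + 6.
Rational-root test: any integer root divides 6. Testing small divisors, s = -1 works: p(-1) = -1 + 6 + (-11) + 6 = 0, so (s + 1) is a factor.
Dividing, p(s) = (s + 1)(s^2 + 5s + 6).
Factor s^2 + 5s + 6: two numbers with sum -5 and product 6 are -2 and -3, so s^2 + 5s + 6 = (s + 2)(s + 3).
Hence p(s) = (s + 1) (s + 2) (s + 3), with roots -3, -2, -1.
The eigenvalues -3, -2, -1 are distinct and real, so A is diagonalisable and x(t) = e^{At} x(0) = V diag(e^{λ_i t}) V^{-1} x(0), where the columns of V are the eigenvectors.
λ = -3: A - (-3)I = [[1, 0, 0], [-4, 8, -4], [-7, 12, -6]]. v must be orthogonal to every row; (row 1) × (row 2) = [0, 4, 8], so take v_1 = [0, 1, 2]^T.
λ = -2: A - (-2)I = [[0, 0, 0], [-4, 7, -4], [-7, 12, -7]]. v must be orthogonal to every row; (row 2) × (row 3) = [-1, 0, 1], so take v_2 = [1, 0, -1]^T.
λ = -1: A - (-1)I = [[-1, 0, 0], [-4, 6, -4], [-7, 12, -8]]. v must be orthogonal to every row; (row 1) × (row 2) = [0, -4, -6], so take v_3 = [0, -2, -3]^T.
V = [v_1 v_2 v_3] = [[0, 1, 0], [1, 0, -2], [2, -1, -3]] has det V = -1, so V^{-1} = adj(V)/det V = [[2, -3, 2], [1, 0, 0], [1, -2, 1]].
Modal coordinates z(0) = V^{-1} x(0): 2·0 + (-3)·1 + 2·3 = 3; 1·0 + 0·1 + 0·3 = 0; 1·0 + (-2)·1 + 1·3 = 1; so z(0) = [3, 0, 1]^T.
x_3(t) = Σ_i (v_i)_3 · z_i(0) · e^{λ_i t} (row 3 of V times the modal terms).
x_3(0.4) = 2·3·e^{-3·0.4} + (-1)·0·e^{-2·0.4} + (-3)·1·e^{-1·0.4} = 6·0.301194 + 0·0.449329 + (-3)·0.670320 = -0.2038.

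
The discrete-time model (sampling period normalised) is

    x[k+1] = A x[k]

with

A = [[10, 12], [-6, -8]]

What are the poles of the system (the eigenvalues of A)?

det(zI - A) = z^2 - (tr A)z + det A, with tr A = 10 + (-8) = 2 and det A = 10·(-8) - 12·(-6) = -80 - (-72) = -8.
So p(z) = det(zI - A) = z^2 - 2z - 8.
Factor z^2 - 2z - 8: two numbers with sum 2 and product -8 are 4 and -2, so z^2 - 2z - 8 = (z - 4)(z + 2).
Hence p(z) = (z - 4) (z + 2), with roots -2, 4.

-2, 4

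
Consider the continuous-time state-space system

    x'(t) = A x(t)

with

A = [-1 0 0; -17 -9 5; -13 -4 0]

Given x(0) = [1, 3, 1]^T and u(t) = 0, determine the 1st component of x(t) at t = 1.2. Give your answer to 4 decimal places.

det(sI - A) = s^3 - (tr A)s^2 + (M11 + M22 + M33)s - det A, where Mii is the 2×2 principal minor of A obtained by deleting row i and column i.
tr A = (-1) + (-9) + 0 = -10; M11 = (-9)·0 - 5·(-4) = 0 - (-20) = 20; M22 = (-1)·0 - 0·(-13) = 0 - 0 = 0; M33 = (-1)·(-9) - 0·(-17) = 9 - 0 = 9; sum of minors = 29.
det A = (-1)·((-9)·0 - 5·(-4)) - 0·((-17)·0 - 5·(-13)) + 0·((-17)·(-4) - (-9)·(-13)) = (-1)·20 - 0·65 + 0·(-49) = -20.
So p(s) = det(sI - A) = s^3 + 10s^2 + 29s + 20.
Rational-root test: any integer root divides 20. Testing small divisors, s = -1 works: p(-1) = -1 + 10 + (-29) + 20 = 0, so (s + 1) is a factor.
Dividing, p(s) = (s + 1)(s^2 + 9s + 20).
Factor s^2 + 9s + 20: two numbers with sum -9 and product 20 are -4 and -5, so s^2 + 9s + 20 = (s + 4)(s + 5).
Hence p(s) = (s + 1) (s + 4) (s + 5), with roots -5, -4, -1.
The eigenvalues -5, -4, -1 are distinct and real, so A is diagonalisable and x(t) = e^{At} x(0) = V diag(e^{λ_i t}) V^{-1} x(0), where the columns of V are the eigenvectors.
λ = -5: A - (-5)I = [[4, 0, 0], [-17, -4, 5], [-13, -4, 5]]. v must be orthogonal to every row; (row 1) × (row 2) = [0, -20, -16], so take v_1 = [0, 5, 4]^T.
λ = -4: A - (-4)I = [[3, 0, 0], [-17, -5, 5], [-13, -4, 4]]. v must be orthogonal to every row; (row 1) × (row 2) = [0, -15, -15], so take v_2 = [0, -1, -1]^T.
λ = -1: A - (-1)I = [[0, 0, 0], [-17, -8, 5], [-13, -4, 1]]. v must be orthogonal to every row; (row 2) × (row 3) = [12, -48, -36], so take v_3 = [1, -4, -3]^T.
V = [v_1 v_2 v_3] = [[0, 0, 1], [5, -1, -4], [4, -1, -3]] has det V = -1, so V^{-1} = adj(V)/det V = [[1, 1, -1], [1, 4, -5], [1, 0, 0]].
Modal coordinates z(0) = V^{-1} x(0): 1·1 + 1·3 + (-1)·1 = 3; 1·1 + 4·3 + (-5)·1 = 8; 1·1 + 0·3 + 0·1 = 1; so z(0) = [3, 8, 1]^T.
x_1(t) = Σ_i (v_i)_1 · z_i(0) · e^{λ_i t} (row 1 of V times the modal terms).
x_1(1.2) = 0·3·e^{-5·1.2} + 0·8·e^{-4·1.2} + 1·1·e^{-1·1.2} = 0·0.002479 + 0·0.008230 + 1·0.301194 = 0.3012.

0.3012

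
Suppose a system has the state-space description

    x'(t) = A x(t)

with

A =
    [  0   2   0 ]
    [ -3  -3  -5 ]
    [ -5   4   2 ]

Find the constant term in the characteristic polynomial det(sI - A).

Expand det(sI - A) for the 3×3 matrix.
p(s) = s^3 + s^2 + 20s - 62.
(Check: constant term = det(-A) = (-1)^3 det A = -62; coefficient of s^2 = -tr A = 1.)
The constant term is -62.

-62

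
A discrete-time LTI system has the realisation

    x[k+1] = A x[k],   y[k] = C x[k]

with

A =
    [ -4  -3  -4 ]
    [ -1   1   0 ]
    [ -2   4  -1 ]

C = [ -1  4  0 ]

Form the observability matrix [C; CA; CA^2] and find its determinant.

-120

CA = [[0, 7, 4]]
CA^2 = [[-15, 23, -4]]
Observability matrix O = [C; CA; CA^2] = [[-1, 4, 0], [0, 7, 4], [-15, 23, -4]]
Expanding along the first row, det(O) = (-1)·(7·(-4) - 4·23) - 4·(0·(-4) - 4·(-15)) + 0·(0·23 - 7·(-15)) = (-1)·(-120) - 4·60 + 0·105 = -120
Since det(O) ≠ 0, rank(O) = 3 and the system is completely observable.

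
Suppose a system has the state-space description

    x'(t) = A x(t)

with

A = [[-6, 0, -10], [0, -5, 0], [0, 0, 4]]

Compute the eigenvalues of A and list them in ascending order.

-6, -5, 4

det(sI - A) = s^3 - (tr A)s^2 + (M11 + M22 + M33)s - det A, where Mii is the 2×2 principal minor of A obtained by deleting row i and column i.
tr A = (-6) + (-5) + 4 = -7; M11 = (-5)·4 - 0·0 = -20 - 0 = -20; M22 = (-6)·4 - (-10)·0 = -24 - 0 = -24; M33 = (-6)·(-5) - 0·0 = 30 - 0 = 30; sum of minors = -14.
det A = (-6)·((-5)·4 - 0·0) - 0·(0·4 - 0·0) + (-10)·(0·0 - (-5)·0) = (-6)·(-20) - 0·0 + (-10)·0 = 120.
So p(s) = det(sI - A) = s^3 + 7s^2 - 14s - 120.
Rational-root test: any integer root divides -120. Testing small divisors, s = 4 works: p(4) = 64 + 112 + (-56) + (-120) = 0, so (s - 4) is a factor.
Dividing, p(s) = (s - 4)(s^2 + 11s + 30).
Factor s^2 + 11s + 30: two numbers with sum -11 and product 30 are -5 and -6, so s^2 + 11s + 30 = (s + 5)(s + 6).
Hence p(s) = (s - 4) (s + 5) (s + 6), with roots -6, -5, 4.
At least one eigenvalue has non-negative real part, so the system is not asymptotically stable.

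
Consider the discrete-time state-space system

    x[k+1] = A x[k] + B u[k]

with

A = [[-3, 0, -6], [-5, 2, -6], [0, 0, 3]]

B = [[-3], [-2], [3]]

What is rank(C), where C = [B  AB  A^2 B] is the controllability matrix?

AB = [[-9], [-7], [9]]
A^2B = [[-27], [-23], [27]]
Controllability matrix C = [B  AB  A^2B] = [[-3, -9, -27], [-2, -7, -23], [3, 9, 27]]
The rows r1, r2, r3 of C are linearly dependent: r1 + r3 = 0 (check each entry), so rank(C) ≤ 2.
The 2×2 minor from rows 1, 2, columns 1, 2 is (-3)·(-7) - (-9)·(-2) = 21 - 18 = 3 ≠ 0, so rank(C) = 2.
rank(C) = 2 < n = 3, so the pair (A, B) is not completely controllable.

2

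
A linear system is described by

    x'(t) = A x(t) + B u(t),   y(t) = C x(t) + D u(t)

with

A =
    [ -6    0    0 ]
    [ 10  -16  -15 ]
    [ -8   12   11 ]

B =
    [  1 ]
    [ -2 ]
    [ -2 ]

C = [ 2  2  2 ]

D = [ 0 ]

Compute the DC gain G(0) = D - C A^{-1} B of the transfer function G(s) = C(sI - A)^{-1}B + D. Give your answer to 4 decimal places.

G(0) = C(-A)^{-1}B + D = -C A^{-1} B + D.
det A = -24, so A^{-1} = (1/-24)·adj(A) = [[-1/6, 0, 0], [-5/12, 11/4, 15/4], [1/3, -3, -4]]
A^{-1} B = [-1/6, -161/12, 43/3]^T
C A^{-1} B = 3/2
G(0) = D - C A^{-1} B = 0 - (3/2) = -3/2 ≈ -1.5000

-1.5000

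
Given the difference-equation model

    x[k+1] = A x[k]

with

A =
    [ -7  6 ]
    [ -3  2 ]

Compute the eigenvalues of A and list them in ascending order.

-4, -1

det(zI - A) = z^2 - (tr A)z + det A, with tr A = (-7) + 2 = -5 and det A = (-7)·2 - 6·(-3) = -14 - (-18) = 4.
So p(z) = det(zI - A) = z^2 + 5z + 4.
Factor z^2 + 5z + 4: two numbers with sum -5 and product 4 are -1 and -4, so z^2 + 5z + 4 = (z + 1)(z + 4).
Hence p(z) = (z + 1) (z + 4), with roots -4, -1.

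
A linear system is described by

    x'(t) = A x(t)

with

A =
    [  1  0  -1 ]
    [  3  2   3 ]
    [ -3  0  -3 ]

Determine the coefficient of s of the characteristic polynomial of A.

-10

Expand det(sI - A) for the 3×3 matrix.
p(s) = s^3 - 10s + 12.
(Check: constant term = det(-A) = (-1)^3 det A = 12; coefficient of s^2 = -tr A = 0.)
The coefficient of s is -10.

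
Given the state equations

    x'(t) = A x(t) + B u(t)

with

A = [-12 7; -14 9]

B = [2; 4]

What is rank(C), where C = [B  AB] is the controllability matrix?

AB = [[4], [8]]
Controllability matrix C = [B  AB] = [[2, 4], [4, 8]]
Every column of C is a scalar multiple of column 1 = [2, 4] (multipliers 1, 2), so the columns span a one-dimensional space.
C ≠ 0, hence rank(C) = 1.
rank(C) = 1 < n = 2, so the pair (A, B) is not completely controllable.

1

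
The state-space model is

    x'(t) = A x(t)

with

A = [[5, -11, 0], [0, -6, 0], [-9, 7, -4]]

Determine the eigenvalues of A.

det(sI - A) = s^3 - (tr A)s^2 + (M11 + M22 + M33)s - det A, where Mii is the 2×2 principal minor of A obtained by deleting row i and column i.
tr A = 5 + (-6) + (-4) = -5; M11 = (-6)·(-4) - 0·7 = 24 - 0 = 24; M22 = 5·(-4) - 0·(-9) = -20 - 0 = -20; M33 = 5·(-6) - (-11)·0 = -30 - 0 = -30; sum of minors = -26.
det A = 5·((-6)·(-4) - 0·7) - (-11)·(0·(-4) - 0·(-9)) + 0·(0·7 - (-6)·(-9)) = 5·24 - (-11)·0 + 0·(-54) = 120.
So p(s) = det(sI - A) = s^3 + 5s^2 - 26s - 120.
Rational-root test: any integer root divides -120. Testing small divisors, s = -4 works: p(-4) = -64 + 80 + 104 + (-120) = 0, so (s + 4) is a factor.
Dividing, p(s) = (s + 4)(s^2 + s - 30).
Factor s^2 + s - 30: two numbers with sum -1 and product -30 are 5 and -6, so s^2 + s - 30 = (s - 5)(s + 6).
Hence p(s) = (s - 5) (s + 4) (s + 6), with roots -6, -4, 5.
At least one eigenvalue has non-negative real part, so the system is not asymptotically stable.

-6, -4, 5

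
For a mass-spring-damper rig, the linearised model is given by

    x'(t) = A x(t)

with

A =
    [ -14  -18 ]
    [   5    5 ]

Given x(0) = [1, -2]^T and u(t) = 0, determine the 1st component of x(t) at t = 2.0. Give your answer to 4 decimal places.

det(sI - A) = s^2 - (tr A)s + det A, with tr A = (-14) + 5 = -9 and det A = (-14)·5 - (-18)·5 = -70 - (-90) = 20.
So p(s) = det(sI - A) = s^2 + 9s + 20.
Factor s^2 + 9s + 20: two numbers with sum -9 and product 20 are -4 and -5, so s^2 + 9s + 20 = (s + 4)(s + 5).
Hence p(s) = (s + 4) (s + 5), with roots -5, -4.
The eigenvalues -5, -4 are distinct and real, so A is diagonalisable and x(t) = e^{At} x(0) = V diag(e^{λ_i t}) V^{-1} x(0), where the columns of V are the eigenvectors.
λ = -5: A - (-5)I = [[-9, -18], [5, 10]]. Row 1 gives (-9)·v1 + (-18)·v2 = 0, so take v_1 = [-2, 1]^T.
λ = -4: A - (-4)I = [[-10, -18], [5, 9]]. Row 1 gives (-10)·v1 + (-18)·v2 = 0, so take v_2 = [-9, 5]^T.
V = [v_1 v_2] = [[-2, -9], [1, 5]] has det V = -1, so V^{-1} = adj(V)/det V = [[-5, -9], [1, 2]].
Modal coordinates z(0) = V^{-1} x(0): (-5)·1 + (-9)·(-2) = 13; 1·1 + 2·(-2) = -3; so z(0) = [13, -3]^T.
x_1(t) = Σ_i (v_i)_1 · z_i(0) · e^{λ_i t} (row 1 of V times the modal terms).
x_1(2.0) = (-2)·13·e^{-5·2.0} + (-9)·(-3)·e^{-4·2.0} = (-26)·0.000045 + 27·0.000335 = 0.0079.

0.0079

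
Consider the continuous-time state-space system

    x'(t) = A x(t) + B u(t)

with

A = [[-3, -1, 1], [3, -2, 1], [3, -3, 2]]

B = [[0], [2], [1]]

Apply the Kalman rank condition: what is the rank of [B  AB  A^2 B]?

3

AB = [[-1], [-3], [-4]]
A^2B = [[2], [-1], [-2]]
Controllability matrix C = [B  AB  A^2B] = [[0, -1, 2], [2, -3, -1], [1, -4, -2]]
det(C) = 0·((-3)·(-2) - (-1)·(-4)) - (-1)·(2·(-2) - (-1)·1) + 2·(2·(-4) - (-3)·1) = 0·2 - (-1)·(-3) + 2·(-5) = -13 ≠ 0, so rank(C) = 3.
rank(C) = 3 = n, so the pair (A, B) is completely controllable.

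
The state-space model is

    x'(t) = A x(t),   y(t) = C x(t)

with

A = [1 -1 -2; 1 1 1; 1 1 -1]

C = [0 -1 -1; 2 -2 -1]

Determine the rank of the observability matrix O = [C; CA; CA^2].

3

CA = [[-2, -2, 0], [-1, -5, -5]]
CA^2 = [[-4, 0, 2], [-11, -9, 2]]
Observability matrix O = [C; CA; CA^2] = [[0, -1, -1], [2, -2, -1], [-2, -2, 0], [-1, -5, -5], [-4, 0, 2], [-11, -9, 2]]
Take the 3×3 submatrix of O formed by rows 1, 2, 3: [[0, -1, -1], [2, -2, -1], [-2, -2, 0]]. Its determinant is 0·((-2)·0 - (-1)·(-2)) - (-1)·(2·0 - (-1)·(-2)) + (-1)·(2·(-2) - (-2)·(-2)) = 0·(-2) - (-1)·(-2) + (-1)·(-8) = 6 ≠ 0.
So rank(O) ≥ 3; since O has 3 columns, rank(O) = 3.
rank(O) = 3 = n, so the pair (A, C) is completely observable.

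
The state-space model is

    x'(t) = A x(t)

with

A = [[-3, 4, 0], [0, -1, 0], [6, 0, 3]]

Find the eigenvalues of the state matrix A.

det(sI - A) = s^3 - (tr A)s^2 + (M11 + M22 + M33)s - det A, where Mii is the 2×2 principal minor of A obtained by deleting row i and column i.
tr A = (-3) + (-1) + 3 = -1; M11 = (-1)·3 - 0·0 = -3 - 0 = -3; M22 = (-3)·3 - 0·6 = -9 - 0 = -9; M33 = (-3)·(-1) - 4·0 = 3 - 0 = 3; sum of minors = -9.
det A = (-3)·((-1)·3 - 0·0) - 4·(0·3 - 0·6) + 0·(0·0 - (-1)·6) = (-3)·(-3) - 4·0 + 0·6 = 9.
So p(s) = det(sI - A) = s^3 + s^2 - 9s - 9.
Rational-root test: any integer root divides -9. Testing small divisors, s = -1 works: p(-1) = -1 + 1 + 9 + (-9) = 0, so (s + 1) is a factor.
Dividing, p(s) = (s + 1)(s^2 - 9).
Factor s^2 - 9: two numbers with sum 0 and product -9 are 3 and -3, so s^2 - 9 = (s - 3)(s + 3).
Hence p(s) = (s - 3) (s + 1) (s + 3), with roots -3, -1, 3.
At least one eigenvalue has non-negative real part, so the system is not asymptotically stable.

-3, -1, 3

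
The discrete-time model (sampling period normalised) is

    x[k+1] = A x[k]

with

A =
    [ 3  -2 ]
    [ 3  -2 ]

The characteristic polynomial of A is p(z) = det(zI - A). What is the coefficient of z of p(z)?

For a 2×2 matrix, det(zI - A) = z^2 - (tr A)z + det A.
tr A = 1, det A = 0.
So p(z) = z^2 - z.
The coefficient of z is -1.

-1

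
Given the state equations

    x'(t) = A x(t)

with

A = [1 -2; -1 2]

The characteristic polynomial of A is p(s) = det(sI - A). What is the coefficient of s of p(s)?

For a 2×2 matrix, det(sI - A) = s^2 - (tr A)s + det A.
tr A = 3, det A = 0.
So p(s) = s^2 - 3s.
The coefficient of s is -3.

-3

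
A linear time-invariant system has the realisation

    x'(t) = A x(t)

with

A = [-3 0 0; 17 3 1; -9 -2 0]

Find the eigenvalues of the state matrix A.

det(sI - A) = s^3 - (tr A)s^2 + (M11 + M22 + M33)s - det A, where Mii is the 2×2 principal minor of A obtained by deleting row i and column i.
tr A = (-3) + 3 + 0 = 0; M11 = 3·0 - 1·(-2) = 0 - (-2) = 2; M22 = (-3)·0 - 0·(-9) = 0 - 0 = 0; M33 = (-3)·3 - 0·17 = -9 - 0 = -9; sum of minors = -7.
det A = (-3)·(3·0 - 1·(-2)) - 0·(17·0 - 1·(-9)) + 0·(17·(-2) - 3·(-9)) = (-3)·2 - 0·9 + 0·(-7) = -6.
So p(s) = det(sI - A) = s^3 - 7s + 6.
Rational-root test: any integer root divides 6. Testing small divisors, s = 1 works: p(1) = 1 + 0 + (-7) + 6 = 0, so (s - 1) is a factor.
Dividing, p(s) = (s - 1)(s^2 + s - 6).
Factor s^2 + s - 6: two numbers with sum -1 and product -6 are 2 and -3, so s^2 + s - 6 = (s - 2)(s + 3).
Hence p(s) = (s - 2) (s - 1) (s + 3), with roots -3, 1, 2.
At least one eigenvalue has non-negative real part, so the system is not asymptotically stable.

-3, 1, 2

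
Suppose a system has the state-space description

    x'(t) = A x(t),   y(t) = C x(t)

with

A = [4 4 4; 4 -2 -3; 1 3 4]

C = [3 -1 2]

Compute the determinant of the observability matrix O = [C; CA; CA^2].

-7350

CA = [[10, 20, 23]]
CA^2 = [[143, 69, 72]]
Observability matrix O = [C; CA; CA^2] = [[3, -1, 2], [10, 20, 23], [143, 69, 72]]
Expanding along the first row, det(O) = 3·(20·72 - 23·69) - (-1)·(10·72 - 23·143) + 2·(10·69 - 20·143) = 3·(-147) - (-1)·(-2569) + 2·(-2170) = -7350
Since det(O) ≠ 0, rank(O) = 3 and the system is completely observable.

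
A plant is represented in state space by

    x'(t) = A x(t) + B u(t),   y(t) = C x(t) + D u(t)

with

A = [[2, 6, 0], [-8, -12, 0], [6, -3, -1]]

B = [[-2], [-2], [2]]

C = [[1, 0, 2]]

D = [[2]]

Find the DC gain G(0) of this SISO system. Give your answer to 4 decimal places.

G(0) = C(-A)^{-1}B + D = -C A^{-1} B + D.
det A = -24, so A^{-1} = (1/-24)·adj(A) = [[-1/2, -1/4, 0], [1/3, 1/12, 0], [-4, -7/4, -1]]
A^{-1} B = [3/2, -5/6, 19/2]^T
C A^{-1} B = 41/2
G(0) = D - C A^{-1} B = 2 - (41/2) = -37/2 ≈ -18.5000

-18.5000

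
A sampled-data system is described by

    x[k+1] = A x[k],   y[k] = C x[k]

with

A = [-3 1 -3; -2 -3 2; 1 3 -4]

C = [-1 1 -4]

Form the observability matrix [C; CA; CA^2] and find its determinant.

CA = [[-3, -16, 21]]
CA^2 = [[62, 108, -107]]
Observability matrix O = [C; CA; CA^2] = [[-1, 1, -4], [-3, -16, 21], [62, 108, -107]]
Expanding along the first row, det(O) = (-1)·((-16)·(-107) - 21·108) - 1·((-3)·(-107) - 21·62) + (-4)·((-3)·108 - (-16)·62) = (-1)·(-556) - 1·(-981) + (-4)·668 = -1135
Since det(O) ≠ 0, rank(O) = 3 and the system is completely observable.

-1135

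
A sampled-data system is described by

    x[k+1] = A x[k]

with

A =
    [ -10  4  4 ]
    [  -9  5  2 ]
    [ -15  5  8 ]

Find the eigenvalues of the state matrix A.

-2, 2, 3

det(zI - A) = z^3 - (tr A)z^2 + (M11 + M22 + M33)z - det A, where Mii is the 2×2 principal minor of A obtained by deleting row i and column i.
tr A = (-10) + 5 + 8 = 3; M11 = 5·8 - 2·5 = 40 - 10 = 30; M22 = (-10)·8 - 4·(-15) = -80 - (-60) = -20; M33 = (-10)·5 - 4·(-9) = -50 - (-36) = -14; sum of minors = -4.
det A = (-10)·(5·8 - 2·5) - 4·((-9)·8 - 2·(-15)) + 4·((-9)·5 - 5·(-15)) = (-10)·30 - 4·(-42) + 4·30 = -12.
So p(z) = det(zI - A) = z^3 - 3z^2 - 4z + 12.
Rational-root test: any integer root divides 12. Testing small divisors, z = -2 works: p(-2) = -8 + (-12) + 8 + 12 = 0, so (z + 2) is a factor.
Dividing, p(z) = (z + 2)(z^2 - 5z + 6).
Factor z^2 - 5z + 6: two numbers with sum 5 and product 6 are 3 and 2, so z^2 - 5z + 6 = (z - 3)(z - 2).
Hence p(z) = (z - 3) (z - 2) (z + 2), with roots -2, 2, 3.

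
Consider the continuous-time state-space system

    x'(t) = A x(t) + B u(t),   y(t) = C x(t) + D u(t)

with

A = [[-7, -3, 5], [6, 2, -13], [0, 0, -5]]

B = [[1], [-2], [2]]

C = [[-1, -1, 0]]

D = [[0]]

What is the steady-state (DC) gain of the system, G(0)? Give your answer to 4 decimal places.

4.2000

G(0) = C(-A)^{-1}B + D = -C A^{-1} B + D.
det A = -20, so A^{-1} = (1/-20)·adj(A) = [[1/2, 3/4, -29/20], [-3/2, -7/4, 61/20], [0, 0, -1/5]]
A^{-1} B = [-39/10, 81/10, -2/5]^T
C A^{-1} B = -21/5
G(0) = D - C A^{-1} B = 0 - (-21/5) = 21/5 ≈ 4.2000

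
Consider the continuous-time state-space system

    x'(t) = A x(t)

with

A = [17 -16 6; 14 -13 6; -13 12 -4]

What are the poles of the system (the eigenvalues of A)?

det(sI - A) = s^3 - (tr A)s^2 + (M11 + M22 + M33)s - det A, where Mii is the 2×2 principal minor of A obtained by deleting row i and column i.
tr A = 17 + (-13) + (-4) = 0; M11 = (-13)·(-4) - 6·12 = 52 - 72 = -20; M22 = 17·(-4) - 6·(-13) = -68 - (-78) = 10; M33 = 17·(-13) - (-16)·14 = -221 - (-224) = 3; sum of minors = -7.
det A = 17·((-13)·(-4) - 6·12) - (-16)·(14·(-4) - 6·(-13)) + 6·(14·12 - (-13)·(-13)) = 17·(-20) - (-16)·22 + 6·(-1) = 6.
So p(s) = det(sI - A) = s^3 - 7s - 6.
Rational-root test: any integer root divides -6. Testing small divisors, s = -1 works: p(-1) = -1 + 0 + 7 + (-6) = 0, so (s + 1) is a factor.
Dividing, p(s) = (s + 1)(s^2 - s - 6).
Factor s^2 - s - 6: two numbers with sum 1 and product -6 are 3 and -2, so s^2 - s - 6 = (s - 3)(s + 2).
Hence p(s) = (s - 3) (s + 1) (s + 2), with roots -2, -1, 3.
At least one eigenvalue has non-negative real part, so the system is not asymptotically stable.

-2, -1, 3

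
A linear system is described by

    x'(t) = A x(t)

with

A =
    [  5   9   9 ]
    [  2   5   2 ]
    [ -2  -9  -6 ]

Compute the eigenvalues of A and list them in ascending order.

det(sI - A) = s^3 - (tr A)s^2 + (M11 + M22 + M33)s - det A, where Mii is the 2×2 principal minor of A obtained by deleting row i and column i.
tr A = 5 + 5 + (-6) = 4; M11 = 5·(-6) - 2·(-9) = -30 - (-18) = -12; M22 = 5·(-6) - 9·(-2) = -30 - (-18) = -12; M33 = 5·5 - 9·2 = 25 - 18 = 7; sum of minors = -17.
det A = 5·(5·(-6) - 2·(-9)) - 9·(2·(-6) - 2·(-2)) + 9·(2·(-9) - 5·(-2)) = 5·(-12) - 9·(-8) + 9·(-8) = -60.
So p(s) = det(sI - A) = s^3 - 4s^2 - 17s + 60.
Rational-root test: any integer root divides 60. Testing small divisors, s = 3 works: p(3) = 27 + (-36) + (-51) + 60 = 0, so (s - 3) is a factor.
Dividing, p(s) = (s - 3)(s^2 - s - 20).
Factor s^2 - s - 20: two numbers with sum 1 and product -20 are 5 and -4, so s^2 - s - 20 = (s - 5)(s + 4).
Hence p(s) = (s - 5) (s - 3) (s + 4), with roots -4, 3, 5.
At least one eigenvalue has non-negative real part, so the system is not asymptotically stable.

-4, 3, 5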